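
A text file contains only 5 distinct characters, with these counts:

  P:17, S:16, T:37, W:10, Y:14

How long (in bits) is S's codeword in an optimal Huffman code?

3

Huffman merges, smallest pair first:
merge W(10) and Y(14): 24
merge S(16) and P(17): 33
merge 24 and 33: 57
merge T(37) and 57: 94
The subtree containing S is merged 3 times, so code length = 3.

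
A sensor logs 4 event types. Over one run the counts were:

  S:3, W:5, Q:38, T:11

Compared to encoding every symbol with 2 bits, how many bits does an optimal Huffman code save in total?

Fixed-length: 2 bits × 57 symbols = 114 bits.
Huffman merges:
merge S(3) and W(5): 8
merge 8 and T(11): 19
merge 19 and Q(38): 57
Huffman total = 8 + 19 + 57 = 84 bits.
Saving = 114 − 84 = 30 bits.

30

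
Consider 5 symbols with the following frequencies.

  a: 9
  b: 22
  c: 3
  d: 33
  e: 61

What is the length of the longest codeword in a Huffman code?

4

Merge the two lowest-weight nodes at each step:
combine c(3), a(9) → 12
combine 12, b(22) → 34
combine d(33), 34 → 67
combine e(61), 67 → 128
The rarest symbols sit at the bottom; the longest codeword is 4 bits.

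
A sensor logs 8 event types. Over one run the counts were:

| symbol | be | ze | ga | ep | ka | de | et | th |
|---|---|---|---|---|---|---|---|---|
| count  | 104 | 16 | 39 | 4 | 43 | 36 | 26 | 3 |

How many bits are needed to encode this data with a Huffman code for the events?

684

Merge the two smallest weights repeatedly:
merge th(3) and ep(4): 7
merge 7 and ze(16): 23
merge 23 and et(26): 49
merge de(36) and ga(39): 75
merge ka(43) and 49: 92
merge 75 and 92: 167
merge be(104) and 167: 271
Total encoded bits = sum of merged weights = 7 + 23 + 49 + 75 + 92 + 167 + 271 = 684.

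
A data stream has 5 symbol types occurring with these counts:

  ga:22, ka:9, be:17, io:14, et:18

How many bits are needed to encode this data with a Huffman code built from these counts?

183

Greedily combine the two least-frequent nodes:
ka(9) + io(14) → 23
be(17) + et(18) → 35
ga(22) + 23 → 45
35 + 45 → 80
Each symbol's bit-cost is frequency × depth; summing gives 183 bits (equivalently 23 + 35 + 45 + 80).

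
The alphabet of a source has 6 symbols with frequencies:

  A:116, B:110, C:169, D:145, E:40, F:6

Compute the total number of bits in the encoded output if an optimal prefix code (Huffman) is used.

Greedily combine the two least-frequent nodes:
F(6) + E(40) → 46
46 + B(110) → 156
A(116) + D(145) → 261
156 + C(169) → 325
261 + 325 → 586
Total encoded bits = sum of merged weights = 46 + 156 + 261 + 325 + 586 = 1374.

1374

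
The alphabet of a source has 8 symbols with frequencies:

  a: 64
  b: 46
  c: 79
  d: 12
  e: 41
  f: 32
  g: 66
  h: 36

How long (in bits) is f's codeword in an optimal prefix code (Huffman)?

Repeatedly merge the two smallest:
merge d(12) and f(32): 44
merge h(36) and e(41): 77
merge 44 and b(46): 90
merge a(64) and g(66): 130
merge 77 and c(79): 156
merge 90 and 130: 220
merge 156 and 220: 376
f sits 4 levels below the root, so its codeword is 4 bits.

4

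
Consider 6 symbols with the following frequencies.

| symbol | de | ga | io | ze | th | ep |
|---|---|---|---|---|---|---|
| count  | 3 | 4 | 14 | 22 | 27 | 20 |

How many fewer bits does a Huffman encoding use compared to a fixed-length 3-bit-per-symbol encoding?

62

Fixed-length: 3 bits × 90 symbols = 270 bits.
Huffman merges:
merge de(3) and ga(4): 7
merge 7 and io(14): 21
merge ep(20) and 21: 41
merge ze(22) and th(27): 49
merge 41 and 49: 90
Huffman total = 7 + 21 + 41 + 49 + 90 = 208 bits.
Saving = 270 − 208 = 62 bits.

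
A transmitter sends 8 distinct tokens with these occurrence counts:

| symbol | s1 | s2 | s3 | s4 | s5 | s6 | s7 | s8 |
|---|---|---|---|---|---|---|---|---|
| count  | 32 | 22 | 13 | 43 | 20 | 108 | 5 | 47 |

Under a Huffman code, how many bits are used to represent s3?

Build the tree from the bottom:
merge s7(5) and s3(13): 18
merge 18 and s5(20): 38
merge s2(22) and s1(32): 54
merge 38 and s4(43): 81
merge s8(47) and 54: 101
merge 81 and 101: 182
merge s6(108) and 182: 290
s3's leaf is at depth 5, giving a 5-bit codeword.

5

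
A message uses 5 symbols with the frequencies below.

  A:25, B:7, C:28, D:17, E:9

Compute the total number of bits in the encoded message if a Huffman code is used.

Merge the two smallest weights repeatedly:
merge B(7) and E(9): 16
merge 16 and D(17): 33
merge A(25) and C(28): 53
merge 33 and 53: 86
Total encoded bits = sum of merged weights = 16 + 33 + 53 + 86 = 188.

188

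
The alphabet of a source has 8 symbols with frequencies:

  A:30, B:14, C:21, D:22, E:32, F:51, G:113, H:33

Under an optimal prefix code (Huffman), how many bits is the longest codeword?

Merge the two lowest-weight nodes at each step:
merge B(14) and C(21): 35
merge D(22) and A(30): 52
merge E(32) and H(33): 65
merge 35 and F(51): 86
merge 52 and 65: 117
merge 86 and G(113): 199
merge 117 and 199: 316
Maximum depth reached is 4.

4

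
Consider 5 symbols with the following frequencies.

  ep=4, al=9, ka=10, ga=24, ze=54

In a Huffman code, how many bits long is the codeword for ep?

Repeatedly merge the two smallest:
combine ep(4), al(9) → 13
combine ka(10), 13 → 23
combine 23, ga(24) → 47
combine 47, ze(54) → 101
The subtree containing ep is merged 4 times, so code length = 4.

4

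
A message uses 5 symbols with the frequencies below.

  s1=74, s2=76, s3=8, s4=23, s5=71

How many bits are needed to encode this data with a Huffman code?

535

Greedily combine the two least-frequent nodes:
s3(8) + s4(23) → 31
31 + s5(71) → 102
s1(74) + s2(76) → 150
102 + 150 → 252
The encoded length is the sum of every internal node's weight: 31 + 102 + 150 + 252 = 535 bits.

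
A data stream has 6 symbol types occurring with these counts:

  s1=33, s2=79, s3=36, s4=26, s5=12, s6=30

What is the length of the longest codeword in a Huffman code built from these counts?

4

Merge the two lowest-weight nodes at each step:
combine s5(12), s4(26) → 38
combine s6(30), s1(33) → 63
combine s3(36), 38 → 74
combine 63, 74 → 137
combine s2(79), 137 → 216
The rarest symbols sit at the bottom; the longest codeword is 4 bits.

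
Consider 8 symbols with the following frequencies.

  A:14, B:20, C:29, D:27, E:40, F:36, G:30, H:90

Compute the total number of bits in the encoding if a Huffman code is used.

802

Greedily combine the two least-frequent nodes:
merge A(14) and B(20): 34
merge D(27) and C(29): 56
merge G(30) and 34: 64
merge F(36) and E(40): 76
merge 56 and 64: 120
merge 76 and H(90): 166
merge 120 and 166: 286
The encoded length is the sum of every internal node's weight: 34 + 56 + 64 + 76 + 120 + 166 + 286 = 802 bits.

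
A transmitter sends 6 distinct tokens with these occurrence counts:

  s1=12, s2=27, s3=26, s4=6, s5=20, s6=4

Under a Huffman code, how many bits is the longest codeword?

4

Merge the two lowest-weight nodes at each step:
merge s6(4) and s4(6): 10
merge 10 and s1(12): 22
merge s5(20) and 22: 42
merge s3(26) and s2(27): 53
merge 42 and 53: 95
The rarest symbols sit at the bottom; the longest codeword is 4 bits.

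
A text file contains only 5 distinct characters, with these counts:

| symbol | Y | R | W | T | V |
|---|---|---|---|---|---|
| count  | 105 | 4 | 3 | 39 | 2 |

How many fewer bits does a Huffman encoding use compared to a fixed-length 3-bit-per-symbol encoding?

244

Fixed-length: 3 bits × 153 symbols = 459 bits.
Huffman merges:
combine V(2), W(3) → 5
combine R(4), 5 → 9
combine 9, T(39) → 48
combine 48, Y(105) → 153
Huffman total = 5 + 9 + 48 + 153 = 215 bits.
Saving = 459 − 215 = 244 bits.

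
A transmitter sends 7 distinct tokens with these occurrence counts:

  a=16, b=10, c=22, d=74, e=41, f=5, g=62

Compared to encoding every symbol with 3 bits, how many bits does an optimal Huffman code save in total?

Fixed-length: 3 bits × 230 symbols = 690 bits.
Huffman merges:
f(5) + b(10) → 15
15 + a(16) → 31
c(22) + 31 → 53
e(41) + 53 → 94
g(62) + d(74) → 136
94 + 136 → 230
Huffman total = 15 + 31 + 53 + 94 + 136 + 230 = 559 bits.
Saving = 690 − 559 = 131 bits.

131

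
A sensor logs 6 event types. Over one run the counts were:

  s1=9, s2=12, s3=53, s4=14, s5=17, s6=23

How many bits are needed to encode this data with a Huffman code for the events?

Build the Huffman tree bottom-up:
combine s1(9), s2(12) → 21
combine s4(14), s5(17) → 31
combine 21, s6(23) → 44
combine 31, 44 → 75
combine s3(53), 75 → 128
The encoded length is the sum of every internal node's weight: 21 + 31 + 44 + 75 + 128 = 299 bits.

299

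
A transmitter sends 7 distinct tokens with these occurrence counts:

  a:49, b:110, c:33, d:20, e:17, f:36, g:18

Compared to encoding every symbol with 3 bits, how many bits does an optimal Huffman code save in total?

Fixed-length: 3 bits × 283 symbols = 849 bits.
Huffman merges:
merge e(17) and g(18): 35
merge d(20) and c(33): 53
merge 35 and f(36): 71
merge a(49) and 53: 102
merge 71 and 102: 173
merge b(110) and 173: 283
Huffman total = 35 + 53 + 71 + 102 + 173 + 283 = 717 bits.
Saving = 849 − 717 = 132 bits.

132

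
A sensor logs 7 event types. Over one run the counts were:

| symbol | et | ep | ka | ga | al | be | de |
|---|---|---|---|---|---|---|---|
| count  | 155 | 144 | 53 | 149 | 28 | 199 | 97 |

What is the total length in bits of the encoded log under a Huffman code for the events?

2202

Greedily combine the two least-frequent nodes:
al(28) + ka(53) → 81
81 + de(97) → 178
ep(144) + ga(149) → 293
et(155) + 178 → 333
be(199) + 293 → 492
333 + 492 → 825
Each symbol's bit-cost is frequency × depth; summing gives 2202 bits (equivalently 81 + 178 + 293 + 333 + 492 + 825).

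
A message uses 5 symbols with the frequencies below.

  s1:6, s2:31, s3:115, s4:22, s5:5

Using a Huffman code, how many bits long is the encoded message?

287

Merge the two smallest weights repeatedly:
s5(5) + s1(6) → 11
11 + s4(22) → 33
s2(31) + 33 → 64
64 + s3(115) → 179
Total encoded bits = sum of merged weights = 11 + 33 + 64 + 179 = 287.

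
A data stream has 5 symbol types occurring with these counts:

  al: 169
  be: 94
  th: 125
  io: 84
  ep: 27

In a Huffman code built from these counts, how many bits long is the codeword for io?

3

Repeatedly merge the two smallest:
combine ep(27), io(84) → 111
combine be(94), 111 → 205
combine th(125), al(169) → 294
combine 205, 294 → 499
io sits 3 levels below the root, so its codeword is 3 bits.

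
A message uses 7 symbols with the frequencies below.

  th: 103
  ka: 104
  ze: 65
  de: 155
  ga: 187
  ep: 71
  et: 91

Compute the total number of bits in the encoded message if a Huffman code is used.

2122

Build the Huffman tree bottom-up:
combine ze(65), ep(71) → 136
combine et(91), th(103) → 194
combine ka(104), 136 → 240
combine de(155), ga(187) → 342
combine 194, 240 → 434
combine 342, 434 → 776
Each symbol's bit-cost is frequency × depth; summing gives 2122 bits (equivalently 136 + 194 + 240 + 342 + 434 + 776).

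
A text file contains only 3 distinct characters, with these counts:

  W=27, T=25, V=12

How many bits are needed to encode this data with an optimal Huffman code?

101

Merge the two smallest weights repeatedly:
V(12) + T(25) → 37
W(27) + 37 → 64
Each symbol's bit-cost is frequency × depth; summing gives 101 bits (equivalently 37 + 64).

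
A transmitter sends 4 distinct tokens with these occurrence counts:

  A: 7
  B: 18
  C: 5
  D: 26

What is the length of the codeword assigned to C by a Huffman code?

3

Build the tree from the bottom:
C(5) + A(7) → 12
12 + B(18) → 30
D(26) + 30 → 56
C sits 3 levels below the root, so its codeword is 3 bits.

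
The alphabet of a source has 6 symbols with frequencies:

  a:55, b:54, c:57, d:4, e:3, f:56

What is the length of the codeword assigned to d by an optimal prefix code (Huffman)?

Build the tree from the bottom:
e(3) + d(4) → 7
7 + b(54) → 61
a(55) + f(56) → 111
c(57) + 61 → 118
111 + 118 → 229
d's leaf is at depth 4, giving a 4-bit codeword.

4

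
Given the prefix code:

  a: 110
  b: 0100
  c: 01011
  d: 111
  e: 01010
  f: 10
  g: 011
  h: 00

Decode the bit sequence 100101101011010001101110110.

fccbggfa

Read left to right; each codeword is recognised as soon as it completes (prefix code):
  10→f | 01011→c | 01011→c | 0100→b | 011→g | 011→g | 10→f | 110→a
Decoded message: fccbggfa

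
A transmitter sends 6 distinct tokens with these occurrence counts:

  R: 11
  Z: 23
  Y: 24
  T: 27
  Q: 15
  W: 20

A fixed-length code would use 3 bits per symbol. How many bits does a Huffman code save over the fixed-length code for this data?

51

Fixed-length: 3 bits × 120 symbols = 360 bits.
Huffman merges:
combine R(11), Q(15) → 26
combine W(20), Z(23) → 43
combine Y(24), 26 → 50
combine T(27), 43 → 70
combine 50, 70 → 120
Huffman total = 26 + 43 + 50 + 70 + 120 = 309 bits.
Saving = 360 − 309 = 51 bits.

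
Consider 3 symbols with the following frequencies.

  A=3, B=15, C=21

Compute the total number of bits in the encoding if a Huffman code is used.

Greedily combine the two least-frequent nodes:
combine A(3), B(15) → 18
combine 18, C(21) → 39
The encoded length is the sum of every internal node's weight: 18 + 39 = 57 bits.

57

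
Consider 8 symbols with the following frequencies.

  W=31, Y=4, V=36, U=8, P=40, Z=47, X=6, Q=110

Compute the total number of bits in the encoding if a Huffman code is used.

703

Merge the two smallest weights repeatedly:
merge Y(4) and X(6): 10
merge U(8) and 10: 18
merge 18 and W(31): 49
merge V(36) and P(40): 76
merge Z(47) and 49: 96
merge 76 and 96: 172
merge Q(110) and 172: 282
Total encoded bits = sum of merged weights = 10 + 18 + 49 + 76 + 96 + 172 + 282 = 703.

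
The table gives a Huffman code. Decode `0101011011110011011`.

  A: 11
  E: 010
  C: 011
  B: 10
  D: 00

Read left to right; each codeword is recognised as soon as it completes (prefix code):
  010→E | 10→B | 11→A | 011→C | 11→A | 00→D | 11→A | 011→C
Decoded message: EBACADAC

EBACADAC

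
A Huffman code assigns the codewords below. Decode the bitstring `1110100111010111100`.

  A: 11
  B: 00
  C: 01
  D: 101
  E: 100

ADBADCAE

Read left to right; each codeword is recognised as soon as it completes (prefix code):
  11→A | 101→D | 00→B | 11→A | 101→D | 01→C | 11→A | 100→E
Decoded message: ADBADCAE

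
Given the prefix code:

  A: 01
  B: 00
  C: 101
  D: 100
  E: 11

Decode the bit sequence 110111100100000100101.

EAEDDBABC

Read left to right; each codeword is recognised as soon as it completes (prefix code):
  11→E | 01→A | 11→E | 100→D | 100→D | 00→B | 01→A | 00→B | 101→C
Decoded message: EAEDDBABC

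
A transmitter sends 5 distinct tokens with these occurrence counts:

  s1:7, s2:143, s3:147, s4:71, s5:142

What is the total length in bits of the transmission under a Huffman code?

1098

Build the Huffman tree bottom-up:
s1(7) + s4(71) → 78
78 + s5(142) → 220
s2(143) + s3(147) → 290
220 + 290 → 510
Total encoded bits = sum of merged weights = 78 + 220 + 290 + 510 = 1098.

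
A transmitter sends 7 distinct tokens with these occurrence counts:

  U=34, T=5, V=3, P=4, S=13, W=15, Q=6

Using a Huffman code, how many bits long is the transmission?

190

Merge the two smallest weights repeatedly:
combine V(3), P(4) → 7
combine T(5), Q(6) → 11
combine 7, 11 → 18
combine S(13), W(15) → 28
combine 18, 28 → 46
combine U(34), 46 → 80
The encoded length is the sum of every internal node's weight: 7 + 11 + 18 + 28 + 46 + 80 = 190 bits.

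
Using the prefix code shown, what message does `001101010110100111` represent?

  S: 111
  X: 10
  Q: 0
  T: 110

QQTXXTXQS

Read left to right; each codeword is recognised as soon as it completes (prefix code):
  0→Q | 0→Q | 110→T | 10→X | 10→X | 110→T | 10→X | 0→Q | 111→S
Decoded message: QQTXXTXQS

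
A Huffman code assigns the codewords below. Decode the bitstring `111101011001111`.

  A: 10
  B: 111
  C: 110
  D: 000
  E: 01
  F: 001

Read left to right; each codeword is recognised as soon as it completes (prefix code):
  111→B | 10→A | 10→A | 110→C | 01→E | 111→B
Decoded message: BAACEB

BAACEB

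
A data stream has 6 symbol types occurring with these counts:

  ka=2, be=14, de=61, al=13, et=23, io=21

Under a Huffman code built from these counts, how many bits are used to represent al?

Repeatedly merge the two smallest:
ka(2) + al(13) → 15
be(14) + 15 → 29
io(21) + et(23) → 44
29 + 44 → 73
de(61) + 73 → 134
al's leaf is at depth 4, giving a 4-bit codeword.

4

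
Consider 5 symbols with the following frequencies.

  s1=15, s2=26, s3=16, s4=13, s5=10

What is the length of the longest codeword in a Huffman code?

3

Merge the two lowest-weight nodes at each step:
s5(10) + s4(13) → 23
s1(15) + s3(16) → 31
23 + s2(26) → 49
31 + 49 → 80
Maximum depth reached is 3.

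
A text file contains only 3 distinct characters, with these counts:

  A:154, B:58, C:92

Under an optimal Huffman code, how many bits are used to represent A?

1

Huffman merges, smallest pair first:
B(58) + C(92) → 150
150 + A(154) → 304
A sits one level below the root: a 1-bit codeword.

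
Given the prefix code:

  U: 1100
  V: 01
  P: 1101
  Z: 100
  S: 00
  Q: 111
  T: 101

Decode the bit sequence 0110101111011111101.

Read left to right; each codeword is recognised as soon as it completes (prefix code):
  01→V | 101→T | 01→V | 111→Q | 01→V | 111→Q | 1101→P
Decoded message: VTVQVQP

VTVQVQP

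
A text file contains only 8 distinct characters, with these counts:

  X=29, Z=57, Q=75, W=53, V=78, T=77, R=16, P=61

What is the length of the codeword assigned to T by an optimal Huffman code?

3

Huffman merges, smallest pair first:
merge R(16) and X(29): 45
merge 45 and W(53): 98
merge Z(57) and P(61): 118
merge Q(75) and T(77): 152
merge V(78) and 98: 176
merge 118 and 152: 270
merge 176 and 270: 446
The subtree containing T is merged 3 times, so code length = 3.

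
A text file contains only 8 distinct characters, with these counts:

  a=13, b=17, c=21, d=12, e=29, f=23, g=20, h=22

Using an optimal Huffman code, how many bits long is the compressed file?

Merge the two smallest weights repeatedly:
d(12) + a(13) → 25
b(17) + g(20) → 37
c(21) + h(22) → 43
f(23) + 25 → 48
e(29) + 37 → 66
43 + 48 → 91
66 + 91 → 157
The encoded length is the sum of every internal node's weight: 25 + 37 + 43 + 48 + 66 + 91 + 157 = 467 bits.

467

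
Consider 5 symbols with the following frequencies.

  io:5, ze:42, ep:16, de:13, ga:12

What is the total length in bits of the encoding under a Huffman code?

Build the Huffman tree bottom-up:
combine io(5), ga(12) → 17
combine de(13), ep(16) → 29
combine 17, 29 → 46
combine ze(42), 46 → 88
Each symbol's bit-cost is frequency × depth; summing gives 180 bits (equivalently 17 + 29 + 46 + 88).

180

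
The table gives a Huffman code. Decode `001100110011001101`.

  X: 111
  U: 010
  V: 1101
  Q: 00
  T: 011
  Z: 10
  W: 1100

Read left to right; each codeword is recognised as soon as it completes (prefix code):
  00→Q | 1100→W | 1100→W | 1100→W | 1101→V
Decoded message: QWWWV

QWWWV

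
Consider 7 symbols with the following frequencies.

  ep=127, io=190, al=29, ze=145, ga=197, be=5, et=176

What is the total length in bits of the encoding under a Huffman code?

Build the Huffman tree bottom-up:
be(5) + al(29) → 34
34 + ep(127) → 161
ze(145) + 161 → 306
et(176) + io(190) → 366
ga(197) + 306 → 503
366 + 503 → 869
Total encoded bits = sum of merged weights = 34 + 161 + 306 + 366 + 503 + 869 = 2239.

2239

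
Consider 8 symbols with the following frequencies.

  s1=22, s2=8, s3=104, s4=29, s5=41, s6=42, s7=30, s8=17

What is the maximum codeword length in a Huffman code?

Merge the two lowest-weight nodes at each step:
merge s2(8) and s8(17): 25
merge s1(22) and 25: 47
merge s4(29) and s7(30): 59
merge s5(41) and s6(42): 83
merge 47 and 59: 106
merge 83 and s3(104): 187
merge 106 and 187: 293
The first pair merged (s2, s8) ends up deepest, at depth 4.

4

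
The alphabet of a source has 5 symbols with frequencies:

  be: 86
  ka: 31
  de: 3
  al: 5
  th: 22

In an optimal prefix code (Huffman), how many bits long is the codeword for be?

1

Repeatedly merge the two smallest:
de(3) + al(5) → 8
8 + th(22) → 30
30 + ka(31) → 61
61 + be(86) → 147
be is a child of the root — depth 1, so its codeword is a single bit.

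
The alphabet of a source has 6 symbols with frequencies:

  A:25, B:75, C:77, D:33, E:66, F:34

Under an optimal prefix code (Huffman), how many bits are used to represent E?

2

Huffman merges, smallest pair first:
merge A(25) and D(33): 58
merge F(34) and 58: 92
merge E(66) and B(75): 141
merge C(77) and 92: 169
merge 141 and 169: 310
E's leaf is at depth 2, giving a 2-bit codeword.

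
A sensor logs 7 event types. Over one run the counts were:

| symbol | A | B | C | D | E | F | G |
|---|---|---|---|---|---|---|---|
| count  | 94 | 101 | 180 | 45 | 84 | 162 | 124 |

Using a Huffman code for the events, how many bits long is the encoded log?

Build the Huffman tree bottom-up:
D(45) + E(84) → 129
A(94) + B(101) → 195
G(124) + 129 → 253
F(162) + C(180) → 342
195 + 253 → 448
342 + 448 → 790
Each symbol's bit-cost is frequency × depth; summing gives 2157 bits (equivalently 129 + 195 + 253 + 342 + 448 + 790).

2157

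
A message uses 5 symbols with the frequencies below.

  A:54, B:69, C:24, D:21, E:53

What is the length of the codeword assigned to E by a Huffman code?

2

Huffman merges, smallest pair first:
combine D(21), C(24) → 45
combine 45, E(53) → 98
combine A(54), B(69) → 123
combine 98, 123 → 221
E's leaf is at depth 2, giving a 2-bit codeword.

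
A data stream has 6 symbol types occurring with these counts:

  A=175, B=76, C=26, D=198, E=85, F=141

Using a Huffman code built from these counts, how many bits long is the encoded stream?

Greedily combine the two least-frequent nodes:
C(26) + B(76) → 102
E(85) + 102 → 187
F(141) + A(175) → 316
187 + D(198) → 385
316 + 385 → 701
Each symbol's bit-cost is frequency × depth; summing gives 1691 bits (equivalently 102 + 187 + 316 + 385 + 701).

1691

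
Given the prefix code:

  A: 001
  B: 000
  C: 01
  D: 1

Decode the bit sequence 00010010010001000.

BDAABDB

Read left to right; each codeword is recognised as soon as it completes (prefix code):
  000→B | 1→D | 001→A | 001→A | 000→B | 1→D | 000→B
Decoded message: BDAABDB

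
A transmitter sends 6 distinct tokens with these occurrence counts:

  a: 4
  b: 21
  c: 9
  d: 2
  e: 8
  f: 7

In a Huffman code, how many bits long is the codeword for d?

4

Repeatedly merge the two smallest:
merge d(2) and a(4): 6
merge 6 and f(7): 13
merge e(8) and c(9): 17
merge 13 and 17: 30
merge b(21) and 30: 51
d sits 4 levels below the root, so its codeword is 4 bits.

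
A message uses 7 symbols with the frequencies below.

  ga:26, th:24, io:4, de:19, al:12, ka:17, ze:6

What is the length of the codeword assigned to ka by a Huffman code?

Build the tree from the bottom:
merge io(4) and ze(6): 10
merge 10 and al(12): 22
merge ka(17) and de(19): 36
merge 22 and th(24): 46
merge ga(26) and 36: 62
merge 46 and 62: 108
ka sits 3 levels below the root, so its codeword is 3 bits.

3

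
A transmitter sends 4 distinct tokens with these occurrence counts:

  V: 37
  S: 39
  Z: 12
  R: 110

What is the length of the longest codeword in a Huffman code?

Merge the two lowest-weight nodes at each step:
combine Z(12), V(37) → 49
combine S(39), 49 → 88
combine 88, R(110) → 198
Maximum depth reached is 3.

3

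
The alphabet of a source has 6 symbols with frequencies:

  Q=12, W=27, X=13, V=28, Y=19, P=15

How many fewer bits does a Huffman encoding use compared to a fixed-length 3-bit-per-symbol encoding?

55

Fixed-length: 3 bits × 114 symbols = 342 bits.
Huffman merges:
combine Q(12), X(13) → 25
combine P(15), Y(19) → 34
combine 25, W(27) → 52
combine V(28), 34 → 62
combine 52, 62 → 114
Huffman total = 25 + 34 + 52 + 62 + 114 = 287 bits.
Saving = 342 − 287 = 55 bits.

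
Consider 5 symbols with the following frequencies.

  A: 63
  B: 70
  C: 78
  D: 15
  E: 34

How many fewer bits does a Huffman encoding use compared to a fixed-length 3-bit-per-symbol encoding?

211

Fixed-length: 3 bits × 260 symbols = 780 bits.
Huffman merges:
D(15) + E(34) → 49
49 + A(63) → 112
B(70) + C(78) → 148
112 + 148 → 260
Huffman total = 49 + 112 + 148 + 260 = 569 bits.
Saving = 780 − 569 = 211 bits.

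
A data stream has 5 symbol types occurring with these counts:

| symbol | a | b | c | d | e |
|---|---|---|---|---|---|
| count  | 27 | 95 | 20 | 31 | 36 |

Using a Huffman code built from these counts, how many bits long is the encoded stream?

437

Greedily combine the two least-frequent nodes:
merge c(20) and a(27): 47
merge d(31) and e(36): 67
merge 47 and 67: 114
merge b(95) and 114: 209
The encoded length is the sum of every internal node's weight: 47 + 67 + 114 + 209 = 437 bits.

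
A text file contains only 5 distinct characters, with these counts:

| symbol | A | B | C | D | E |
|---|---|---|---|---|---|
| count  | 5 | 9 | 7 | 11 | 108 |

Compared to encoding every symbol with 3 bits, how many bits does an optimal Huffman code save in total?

Fixed-length: 3 bits × 140 symbols = 420 bits.
Huffman merges:
merge A(5) and C(7): 12
merge B(9) and D(11): 20
merge 12 and 20: 32
merge 32 and E(108): 140
Huffman total = 12 + 20 + 32 + 140 = 204 bits.
Saving = 420 − 204 = 216 bits.

216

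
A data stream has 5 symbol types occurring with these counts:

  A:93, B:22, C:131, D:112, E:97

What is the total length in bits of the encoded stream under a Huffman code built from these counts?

Greedily combine the two least-frequent nodes:
B(22) + A(93) → 115
E(97) + D(112) → 209
115 + C(131) → 246
209 + 246 → 455
Total encoded bits = sum of merged weights = 115 + 209 + 246 + 455 = 1025.

1025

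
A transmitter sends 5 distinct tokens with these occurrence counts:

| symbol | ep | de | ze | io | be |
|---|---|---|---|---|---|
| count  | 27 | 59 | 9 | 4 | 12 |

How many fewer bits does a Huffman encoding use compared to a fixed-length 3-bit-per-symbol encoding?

Fixed-length: 3 bits × 111 symbols = 333 bits.
Huffman merges:
merge io(4) and ze(9): 13
merge be(12) and 13: 25
merge 25 and ep(27): 52
merge 52 and de(59): 111
Huffman total = 13 + 25 + 52 + 111 = 201 bits.
Saving = 333 − 201 = 132 bits.

132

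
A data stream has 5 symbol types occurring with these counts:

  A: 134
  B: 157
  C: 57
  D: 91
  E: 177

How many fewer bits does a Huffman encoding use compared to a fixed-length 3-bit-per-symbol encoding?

468

Fixed-length: 3 bits × 616 symbols = 1848 bits.
Huffman merges:
combine C(57), D(91) → 148
combine A(134), 148 → 282
combine B(157), E(177) → 334
combine 282, 334 → 616
Huffman total = 148 + 282 + 334 + 616 = 1380 bits.
Saving = 1848 − 1380 = 468 bits.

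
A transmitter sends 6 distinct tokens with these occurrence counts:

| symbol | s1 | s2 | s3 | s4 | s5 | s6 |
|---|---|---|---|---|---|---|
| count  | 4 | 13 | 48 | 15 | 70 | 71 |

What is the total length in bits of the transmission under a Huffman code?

491

Build the Huffman tree bottom-up:
combine s1(4), s2(13) → 17
combine s4(15), 17 → 32
combine 32, s3(48) → 80
combine s5(70), s6(71) → 141
combine 80, 141 → 221
The encoded length is the sum of every internal node's weight: 17 + 32 + 80 + 141 + 221 = 491 bits.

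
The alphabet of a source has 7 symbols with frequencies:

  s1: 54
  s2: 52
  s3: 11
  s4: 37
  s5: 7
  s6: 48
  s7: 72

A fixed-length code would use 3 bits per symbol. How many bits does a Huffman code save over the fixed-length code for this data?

108

Fixed-length: 3 bits × 281 symbols = 843 bits.
Huffman merges:
merge s5(7) and s3(11): 18
merge 18 and s4(37): 55
merge s6(48) and s2(52): 100
merge s1(54) and 55: 109
merge s7(72) and 100: 172
merge 109 and 172: 281
Huffman total = 18 + 55 + 100 + 109 + 172 + 281 = 735 bits.
Saving = 843 − 735 = 108 bits.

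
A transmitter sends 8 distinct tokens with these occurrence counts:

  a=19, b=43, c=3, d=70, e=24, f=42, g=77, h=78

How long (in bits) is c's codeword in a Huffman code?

5

Build the tree from the bottom:
c(3) + a(19) → 22
22 + e(24) → 46
f(42) + b(43) → 85
46 + d(70) → 116
g(77) + h(78) → 155
85 + 116 → 201
155 + 201 → 356
c sits 5 levels below the root, so its codeword is 5 bits.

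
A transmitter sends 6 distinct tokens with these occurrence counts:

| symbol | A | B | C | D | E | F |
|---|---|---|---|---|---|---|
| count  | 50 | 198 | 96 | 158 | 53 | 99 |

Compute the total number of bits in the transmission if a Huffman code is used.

Greedily combine the two least-frequent nodes:
A(50) + E(53) → 103
C(96) + F(99) → 195
103 + D(158) → 261
195 + B(198) → 393
261 + 393 → 654
Total encoded bits = sum of merged weights = 103 + 195 + 261 + 393 + 654 = 1606.

1606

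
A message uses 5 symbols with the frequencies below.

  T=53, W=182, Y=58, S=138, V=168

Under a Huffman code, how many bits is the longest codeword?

3

Merge the two lowest-weight nodes at each step:
T(53) + Y(58) → 111
111 + S(138) → 249
V(168) + W(182) → 350
249 + 350 → 599
The rarest symbols sit at the bottom; the longest codeword is 3 bits.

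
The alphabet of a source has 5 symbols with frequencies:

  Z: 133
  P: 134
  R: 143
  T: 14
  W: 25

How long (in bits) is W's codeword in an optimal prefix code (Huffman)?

Build the tree from the bottom:
T(14) + W(25) → 39
39 + Z(133) → 172
P(134) + R(143) → 277
172 + 277 → 449
W sits 3 levels below the root, so its codeword is 3 bits.

3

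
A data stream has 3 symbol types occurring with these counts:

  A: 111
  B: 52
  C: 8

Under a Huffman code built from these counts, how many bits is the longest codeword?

2

Merge the two lowest-weight nodes at each step:
combine C(8), B(52) → 60
combine 60, A(111) → 171
The rarest symbols sit at the bottom; the longest codeword is 2 bits.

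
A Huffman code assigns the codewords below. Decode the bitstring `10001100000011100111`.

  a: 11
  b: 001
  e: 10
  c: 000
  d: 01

Read left to right; each codeword is recognised as soon as it completes (prefix code):
  10→e | 001→b | 10→e | 000→c | 001→b | 11→a | 001→b | 11→a
Decoded message: ebecbaba

ebecbaba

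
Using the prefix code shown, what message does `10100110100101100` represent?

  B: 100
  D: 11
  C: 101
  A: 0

Read left to right; each codeword is recognised as soon as it completes (prefix code):
  101→C | 0→A | 0→A | 11→D | 0→A | 100→B | 101→C | 100→B
Decoded message: CAADABCB

CAADABCB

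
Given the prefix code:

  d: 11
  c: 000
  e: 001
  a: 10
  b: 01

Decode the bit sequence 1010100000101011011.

Read left to right; each codeword is recognised as soon as it completes (prefix code):
  10→a | 10→a | 10→a | 000→c | 01→b | 01→b | 01→b | 10→a | 11→d
Decoded message: aaacbbbad

aaacbbbad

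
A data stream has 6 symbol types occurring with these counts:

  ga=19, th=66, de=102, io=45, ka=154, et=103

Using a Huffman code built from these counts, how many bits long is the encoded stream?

Greedily combine the two least-frequent nodes:
ga(19) + io(45) → 64
64 + th(66) → 130
de(102) + et(103) → 205
130 + ka(154) → 284
205 + 284 → 489
Each symbol's bit-cost is frequency × depth; summing gives 1172 bits (equivalently 64 + 130 + 205 + 284 + 489).

1172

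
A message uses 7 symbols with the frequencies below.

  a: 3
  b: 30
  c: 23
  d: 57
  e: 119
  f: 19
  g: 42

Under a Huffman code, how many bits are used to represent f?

5

Huffman merges, smallest pair first:
merge a(3) and f(19): 22
merge 22 and c(23): 45
merge b(30) and g(42): 72
merge 45 and d(57): 102
merge 72 and 102: 174
merge e(119) and 174: 293
The subtree containing f is merged 5 times, so code length = 5.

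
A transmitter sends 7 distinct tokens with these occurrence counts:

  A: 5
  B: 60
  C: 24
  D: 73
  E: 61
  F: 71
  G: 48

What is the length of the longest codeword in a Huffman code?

4

Merge the two lowest-weight nodes at each step:
A(5) + C(24) → 29
29 + G(48) → 77
B(60) + E(61) → 121
F(71) + D(73) → 144
77 + 121 → 198
144 + 198 → 342
The first pair merged (A, C) ends up deepest, at depth 4.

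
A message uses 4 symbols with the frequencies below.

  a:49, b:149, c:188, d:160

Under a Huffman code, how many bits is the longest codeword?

Merge the two lowest-weight nodes at each step:
combine a(49), b(149) → 198
combine d(160), c(188) → 348
combine 198, 348 → 546
The first pair merged (a, b) ends up deepest, at depth 2.

2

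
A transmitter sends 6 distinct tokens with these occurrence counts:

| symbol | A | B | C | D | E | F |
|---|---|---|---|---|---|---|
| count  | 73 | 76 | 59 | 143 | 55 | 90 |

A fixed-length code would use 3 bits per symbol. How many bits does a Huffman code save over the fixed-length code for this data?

233

Fixed-length: 3 bits × 496 symbols = 1488 bits.
Huffman merges:
E(55) + C(59) → 114
A(73) + B(76) → 149
F(90) + 114 → 204
D(143) + 149 → 292
204 + 292 → 496
Huffman total = 114 + 149 + 204 + 292 + 496 = 1255 bits.
Saving = 1488 − 1255 = 233 bits.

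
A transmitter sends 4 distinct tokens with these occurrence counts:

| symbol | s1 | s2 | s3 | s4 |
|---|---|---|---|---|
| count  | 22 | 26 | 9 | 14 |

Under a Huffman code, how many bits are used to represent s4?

Huffman merges, smallest pair first:
combine s3(9), s4(14) → 23
combine s1(22), 23 → 45
combine s2(26), 45 → 71
The subtree containing s4 is merged 3 times, so code length = 3.

3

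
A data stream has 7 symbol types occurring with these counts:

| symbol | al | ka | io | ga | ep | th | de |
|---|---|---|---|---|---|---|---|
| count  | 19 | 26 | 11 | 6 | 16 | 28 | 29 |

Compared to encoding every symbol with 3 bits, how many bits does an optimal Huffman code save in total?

Fixed-length: 3 bits × 135 symbols = 405 bits.
Huffman merges:
ga(6) + io(11) → 17
ep(16) + 17 → 33
al(19) + ka(26) → 45
th(28) + de(29) → 57
33 + 45 → 78
57 + 78 → 135
Huffman total = 17 + 33 + 45 + 57 + 78 + 135 = 365 bits.
Saving = 405 − 365 = 40 bits.

40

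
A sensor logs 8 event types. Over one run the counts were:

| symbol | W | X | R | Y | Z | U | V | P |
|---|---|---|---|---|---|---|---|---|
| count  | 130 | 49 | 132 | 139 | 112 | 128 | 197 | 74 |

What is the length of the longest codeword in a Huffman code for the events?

4

Merge the two lowest-weight nodes at each step:
X(49) + P(74) → 123
Z(112) + 123 → 235
U(128) + W(130) → 258
R(132) + Y(139) → 271
V(197) + 235 → 432
258 + 271 → 529
432 + 529 → 961
Maximum depth reached is 4.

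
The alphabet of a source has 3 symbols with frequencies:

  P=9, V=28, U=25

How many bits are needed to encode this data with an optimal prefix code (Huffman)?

96

Greedily combine the two least-frequent nodes:
P(9) + U(25) → 34
V(28) + 34 → 62
Each symbol's bit-cost is frequency × depth; summing gives 96 bits (equivalently 34 + 62).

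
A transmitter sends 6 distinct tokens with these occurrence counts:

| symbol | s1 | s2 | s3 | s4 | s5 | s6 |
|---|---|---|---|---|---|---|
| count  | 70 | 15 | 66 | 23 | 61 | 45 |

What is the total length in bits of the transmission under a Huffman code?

Merge the two smallest weights repeatedly:
s2(15) + s4(23) → 38
38 + s6(45) → 83
s5(61) + s3(66) → 127
s1(70) + 83 → 153
127 + 153 → 280
The encoded length is the sum of every internal node's weight: 38 + 83 + 127 + 153 + 280 = 681 bits.

681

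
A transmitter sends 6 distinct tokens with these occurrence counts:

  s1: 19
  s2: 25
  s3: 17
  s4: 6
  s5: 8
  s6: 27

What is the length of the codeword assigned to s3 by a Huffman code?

Build the tree from the bottom:
combine s4(6), s5(8) → 14
combine 14, s3(17) → 31
combine s1(19), s2(25) → 44
combine s6(27), 31 → 58
combine 44, 58 → 102
s3 sits 3 levels below the root, so its codeword is 3 bits.

3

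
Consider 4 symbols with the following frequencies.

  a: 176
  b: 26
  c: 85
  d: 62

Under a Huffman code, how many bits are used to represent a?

Repeatedly merge the two smallest:
b(26) + d(62) → 88
c(85) + 88 → 173
173 + a(176) → 349
a is a child of the root — depth 1, so its codeword is a single bit.

1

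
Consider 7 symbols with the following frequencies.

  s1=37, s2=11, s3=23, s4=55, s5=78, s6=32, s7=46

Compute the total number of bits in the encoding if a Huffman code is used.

747

Merge the two smallest weights repeatedly:
merge s2(11) and s3(23): 34
merge s6(32) and 34: 66
merge s1(37) and s7(46): 83
merge s4(55) and 66: 121
merge s5(78) and 83: 161
merge 121 and 161: 282
Each symbol's bit-cost is frequency × depth; summing gives 747 bits (equivalently 34 + 66 + 83 + 121 + 161 + 282).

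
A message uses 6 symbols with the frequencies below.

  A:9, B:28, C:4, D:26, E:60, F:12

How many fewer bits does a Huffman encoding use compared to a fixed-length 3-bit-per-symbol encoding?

110

Fixed-length: 3 bits × 139 symbols = 417 bits.
Huffman merges:
C(4) + A(9) → 13
F(12) + 13 → 25
25 + D(26) → 51
B(28) + 51 → 79
E(60) + 79 → 139
Huffman total = 13 + 25 + 51 + 79 + 139 = 307 bits.
Saving = 417 − 307 = 110 bits.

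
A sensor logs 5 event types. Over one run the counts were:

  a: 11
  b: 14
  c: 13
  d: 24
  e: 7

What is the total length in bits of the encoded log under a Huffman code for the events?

Merge the two smallest weights repeatedly:
merge e(7) and a(11): 18
merge c(13) and b(14): 27
merge 18 and d(24): 42
merge 27 and 42: 69
Each symbol's bit-cost is frequency × depth; summing gives 156 bits (equivalently 18 + 27 + 42 + 69).

156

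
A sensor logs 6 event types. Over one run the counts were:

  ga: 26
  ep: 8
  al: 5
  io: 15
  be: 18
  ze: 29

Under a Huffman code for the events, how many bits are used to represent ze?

2

Build the tree from the bottom:
combine al(5), ep(8) → 13
combine 13, io(15) → 28
combine be(18), ga(26) → 44
combine 28, ze(29) → 57
combine 44, 57 → 101
ze sits 2 levels below the root, so its codeword is 2 bits.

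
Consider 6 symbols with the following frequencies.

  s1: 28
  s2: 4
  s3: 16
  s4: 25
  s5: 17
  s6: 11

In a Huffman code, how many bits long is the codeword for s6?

4

Build the tree from the bottom:
s2(4) + s6(11) → 15
15 + s3(16) → 31
s5(17) + s4(25) → 42
s1(28) + 31 → 59
42 + 59 → 101
s6 sits 4 levels below the root, so its codeword is 4 bits.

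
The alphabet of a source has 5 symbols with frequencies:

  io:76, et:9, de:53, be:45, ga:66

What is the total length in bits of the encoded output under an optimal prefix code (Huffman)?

Merge the two smallest weights repeatedly:
merge et(9) and be(45): 54
merge de(53) and 54: 107
merge ga(66) and io(76): 142
merge 107 and 142: 249
The encoded length is the sum of every internal node's weight: 54 + 107 + 142 + 249 = 552 bits.

552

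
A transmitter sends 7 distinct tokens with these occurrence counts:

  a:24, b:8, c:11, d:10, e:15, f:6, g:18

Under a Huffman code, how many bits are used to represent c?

Huffman merges, smallest pair first:
combine f(6), b(8) → 14
combine d(10), c(11) → 21
combine 14, e(15) → 29
combine g(18), 21 → 39
combine a(24), 29 → 53
combine 39, 53 → 92
c sits 3 levels below the root, so its codeword is 3 bits.

3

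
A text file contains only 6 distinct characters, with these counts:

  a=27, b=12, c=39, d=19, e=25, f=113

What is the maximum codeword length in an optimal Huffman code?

Merge the two lowest-weight nodes at each step:
b(12) + d(19) → 31
e(25) + a(27) → 52
31 + c(39) → 70
52 + 70 → 122
f(113) + 122 → 235
The rarest symbols sit at the bottom; the longest codeword is 4 bits.

4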